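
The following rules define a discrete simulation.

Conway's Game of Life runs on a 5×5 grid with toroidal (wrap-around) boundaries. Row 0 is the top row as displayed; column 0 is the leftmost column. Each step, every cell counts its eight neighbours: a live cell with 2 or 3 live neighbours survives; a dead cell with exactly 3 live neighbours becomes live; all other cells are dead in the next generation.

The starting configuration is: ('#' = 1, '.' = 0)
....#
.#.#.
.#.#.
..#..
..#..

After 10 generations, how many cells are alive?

gen 0: ....#
.#.#.
.#.#.
..#..
..#..
gen 1: ..##.
#..##
.#.#.
.###.
...#.
gen 2: ..#..
##...
.#...
.#.##
.#..#
gen 3: ..#..
###..
.#..#
.#.##
.#..#
gen 4: ..##.
#.##.
....#
.#.##
.#..#
gen 5: #....
.##..
.#...
..###
.#..#
gen 6: #.#..
###..
##...
.####
.##.#
gen 7: ....#
..#.#
.....
....#
....#
gen 8: #...#
...#.
...#.
.....
#..##
gen 9: #....
...#.
.....
...#.
#..#.
gen 10: .....
.....
.....
....#
.....

1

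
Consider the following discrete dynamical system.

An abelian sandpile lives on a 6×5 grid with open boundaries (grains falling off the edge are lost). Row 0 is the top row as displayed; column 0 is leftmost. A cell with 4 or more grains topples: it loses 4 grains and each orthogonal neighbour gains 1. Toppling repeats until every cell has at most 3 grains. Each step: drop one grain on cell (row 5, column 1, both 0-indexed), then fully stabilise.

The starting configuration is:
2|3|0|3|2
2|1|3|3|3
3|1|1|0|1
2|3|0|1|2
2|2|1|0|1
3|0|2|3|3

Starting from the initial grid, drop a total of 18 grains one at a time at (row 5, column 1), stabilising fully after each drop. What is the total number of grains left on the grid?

step 0: 2|3|0|3|2
2|1|3|3|3
3|1|1|0|1
2|3|0|1|2
2|2|1|0|1
3|0|2|3|3
step 1: 2|3|0|3|2
2|1|3|3|3
3|1|1|0|1
2|3|0|1|2
2|2|1|0|1
3|1|2|3|3
step 2: 2|3|0|3|2
2|1|3|3|3
3|1|1|0|1
2|3|0|1|2
2|2|1|0|1
3|2|2|3|3
step 3: 2|3|0|3|2
2|1|3|3|3
3|1|1|0|1
2|3|0|1|2
2|2|1|0|1
3|3|2|3|3
step 4: 2|3|0|3|2
2|1|3|3|3
3|1|1|0|1
2|3|0|1|2
3|3|1|0|1
0|1|3|3|3
step 5: 2|3|0|3|2
2|1|3|3|3
3|1|1|0|1
2|3|0|1|2
3|3|1|0|1
0|2|3|3|3
step 6: 2|3|0|3|2
2|1|3|3|3
3|1|1|0|1
2|3|0|1|2
3|3|1|0|1
0|3|3|3|3
step 7: 2|3|0|3|2
3|1|3|3|3
0|3|1|0|1
1|1|1|1|2
1|2|3|1|2
2|2|1|1|0
step 8: 2|3|0|3|2
3|1|3|3|3
0|3|1|0|1
1|1|1|1|2
1|2|3|1|2
2|3|1|1|0
step 9: 2|3|0|3|2
3|1|3|3|3
0|3|1|0|1
1|1|1|1|2
1|3|3|1|2
3|0|2|1|0
step 10: 2|3|0|3|2
3|1|3|3|3
0|3|1|0|1
1|1|1|1|2
1|3|3|1|2
3|1|2|1|0
step 11: 2|3|0|3|2
3|1|3|3|3
0|3|1|0|1
1|1|1|1|2
1|3|3|1|2
3|2|2|1|0
step 12: 2|3|0|3|2
3|1|3|3|3
0|3|1|0|1
1|1|1|1|2
1|3|3|1|2
3|3|2|1|0
step 13: 2|3|0|3|2
3|1|3|3|3
0|3|1|0|1
1|2|2|1|2
3|1|1|2|2
0|3|0|2|0
step 14: 2|3|0|3|2
3|1|3|3|3
0|3|1|0|1
1|2|2|1|2
3|2|1|2|2
1|0|1|2|0
step 15: 2|3|0|3|2
3|1|3|3|3
0|3|1|0|1
1|2|2|1|2
3|2|1|2|2
1|1|1|2|0
step 16: 2|3|0|3|2
3|1|3|3|3
0|3|1|0|1
1|2|2|1|2
3|2|1|2|2
1|2|1|2|0
step 17: 2|3|0|3|2
3|1|3|3|3
0|3|1|0|1
1|2|2|1|2
3|2|1|2|2
1|3|1|2|0
step 18: 2|3|0|3|2
3|1|3|3|3
0|3|1|0|1
1|2|2|1|2
3|3|1|2|2
2|0|2|2|0

53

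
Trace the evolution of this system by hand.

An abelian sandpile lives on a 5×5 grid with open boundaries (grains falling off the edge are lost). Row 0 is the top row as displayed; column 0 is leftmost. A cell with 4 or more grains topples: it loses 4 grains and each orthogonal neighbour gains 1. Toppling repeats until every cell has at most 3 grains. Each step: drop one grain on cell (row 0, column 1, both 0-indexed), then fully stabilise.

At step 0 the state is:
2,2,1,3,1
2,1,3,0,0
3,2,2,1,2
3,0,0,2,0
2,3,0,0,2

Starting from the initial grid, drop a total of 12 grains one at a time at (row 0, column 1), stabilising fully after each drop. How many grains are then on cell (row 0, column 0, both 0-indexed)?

k=0  2,2,1,3,1
2,1,3,0,0
3,2,2,1,2
3,0,0,2,0
2,3,0,0,2
k=1  2,3,1,3,1
2,1,3,0,0
3,2,2,1,2
3,0,0,2,0
2,3,0,0,2
k=2  3,0,2,3,1
2,2,3,0,0
3,2,2,1,2
3,0,0,2,0
2,3,0,0,2
k=3  3,1,2,3,1
2,2,3,0,0
3,2,2,1,2
3,0,0,2,0
2,3,0,0,2
k=4  3,2,2,3,1
2,2,3,0,0
3,2,2,1,2
3,0,0,2,0
2,3,0,0,2
k=5  3,3,2,3,1
2,2,3,0,0
3,2,2,1,2
3,0,0,2,0
2,3,0,0,2
k=6  0,1,3,3,1
3,3,3,0,0
3,2,2,1,2
3,0,0,2,0
2,3,0,0,2
k=7  0,2,3,3,1
3,3,3,0,0
3,2,2,1,2
3,0,0,2,0
2,3,0,0,2
k=8  0,3,3,3,1
3,3,3,0,0
3,2,2,1,2
3,0,0,2,0
2,3,0,0,2
k=9  2,2,2,0,2
1,3,2,2,0
2,1,0,2,2
0,2,1,2,0
3,3,0,0,2
k=10  2,3,2,0,2
1,3,2,2,0
2,1,0,2,2
0,2,1,2,0
3,3,0,0,2
k=11  3,1,3,0,2
2,0,3,2,0
2,2,0,2,2
0,2,1,2,0
3,3,0,0,2
k=12  3,2,3,0,2
2,0,3,2,0
2,2,0,2,2
0,2,1,2,0
3,3,0,0,2

3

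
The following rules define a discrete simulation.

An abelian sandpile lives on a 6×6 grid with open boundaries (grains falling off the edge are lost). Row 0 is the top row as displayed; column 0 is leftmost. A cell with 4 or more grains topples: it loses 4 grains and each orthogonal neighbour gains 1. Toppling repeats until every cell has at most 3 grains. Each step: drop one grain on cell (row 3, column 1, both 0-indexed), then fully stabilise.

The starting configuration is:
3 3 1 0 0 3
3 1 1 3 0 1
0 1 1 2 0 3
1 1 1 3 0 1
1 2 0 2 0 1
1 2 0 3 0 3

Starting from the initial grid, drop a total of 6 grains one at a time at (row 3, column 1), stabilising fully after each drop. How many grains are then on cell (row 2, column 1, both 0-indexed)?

step 0: 3 3 1 0 0 3
3 1 1 3 0 1
0 1 1 2 0 3
1 1 1 3 0 1
1 2 0 2 0 1
1 2 0 3 0 3
step 1: 3 3 1 0 0 3
3 1 1 3 0 1
0 1 1 2 0 3
1 2 1 3 0 1
1 2 0 2 0 1
1 2 0 3 0 3
step 2: 3 3 1 0 0 3
3 1 1 3 0 1
0 1 1 2 0 3
1 3 1 3 0 1
1 2 0 2 0 1
1 2 0 3 0 3
step 3: 3 3 1 0 0 3
3 1 1 3 0 1
0 2 1 2 0 3
2 0 2 3 0 1
1 3 0 2 0 1
1 2 0 3 0 3
step 4: 3 3 1 0 0 3
3 1 1 3 0 1
0 2 1 2 0 3
2 1 2 3 0 1
1 3 0 2 0 1
1 2 0 3 0 3
step 5: 3 3 1 0 0 3
3 1 1 3 0 1
0 2 1 2 0 3
2 2 2 3 0 1
1 3 0 2 0 1
1 2 0 3 0 3
step 6: 3 3 1 0 0 3
3 1 1 3 0 1
0 2 1 2 0 3
2 3 2 3 0 1
1 3 0 2 0 1
1 2 0 3 0 3

2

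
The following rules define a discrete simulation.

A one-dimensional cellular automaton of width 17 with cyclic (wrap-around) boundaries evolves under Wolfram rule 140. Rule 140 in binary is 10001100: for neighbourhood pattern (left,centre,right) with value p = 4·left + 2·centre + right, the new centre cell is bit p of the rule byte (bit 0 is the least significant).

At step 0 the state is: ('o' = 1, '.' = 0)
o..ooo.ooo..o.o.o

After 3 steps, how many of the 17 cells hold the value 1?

0) o..ooo.ooo..o.o.o
1) ...oo..oo...o.o.o
2) ...o...o....o.o.o
3) ...o...o....o.o.o

5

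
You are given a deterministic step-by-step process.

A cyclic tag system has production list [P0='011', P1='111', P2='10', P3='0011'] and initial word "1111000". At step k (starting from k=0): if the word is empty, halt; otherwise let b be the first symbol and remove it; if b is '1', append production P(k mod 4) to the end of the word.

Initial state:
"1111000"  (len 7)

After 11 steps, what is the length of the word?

[0] "1111000"  (len 7)
[1] "111000011"  (len 9)
[2] "11000011111"  (len 11)
[3] "100001111110"  (len 12)
[4] "000011111100011"  (len 15)
[5] "00011111100011"  (len 14)
[6] "0011111100011"  (len 13)
[7] "011111100011"  (len 12)
[8] "11111100011"  (len 11)
[9] "1111100011011"  (len 13)
[10] "111100011011111"  (len 15)
[11] "1110001101111110"  (len 16)

16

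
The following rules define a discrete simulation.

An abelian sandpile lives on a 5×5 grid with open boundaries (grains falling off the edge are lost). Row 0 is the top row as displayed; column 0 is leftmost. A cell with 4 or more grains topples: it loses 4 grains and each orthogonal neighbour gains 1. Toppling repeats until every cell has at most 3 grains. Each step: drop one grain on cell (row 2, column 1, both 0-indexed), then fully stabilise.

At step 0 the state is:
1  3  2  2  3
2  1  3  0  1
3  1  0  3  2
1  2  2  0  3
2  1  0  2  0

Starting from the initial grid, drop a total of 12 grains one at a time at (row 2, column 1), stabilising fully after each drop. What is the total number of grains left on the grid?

step 0: 1  3  2  2  3
2  1  3  0  1
3  1  0  3  2
1  2  2  0  3
2  1  0  2  0
step 1: 1  3  2  2  3
2  1  3  0  1
3  2  0  3  2
1  2  2  0  3
2  1  0  2  0
step 2: 1  3  2  2  3
2  1  3  0  1
3  3  0  3  2
1  2  2  0  3
2  1  0  2  0
step 3: 1  3  2  2  3
3  2  3  0  1
0  1  1  3  2
2  3  2  0  3
2  1  0  2  0
step 4: 1  3  2  2  3
3  2  3  0  1
0  2  1  3  2
2  3  2  0  3
2  1  0  2  0
step 5: 1  3  2  2  3
3  2  3  0  1
0  3  1  3  2
2  3  2  0  3
2  1  0  2  0
step 6: 1  3  2  2  3
3  3  3  0  1
1  1  2  3  2
3  0  3  0  3
2  2  0  2  0
step 7: 1  3  2  2  3
3  3  3  0  1
1  2  2  3  2
3  0  3  0  3
2  2  0  2  0
step 8: 1  3  2  2  3
3  3  3  0  1
1  3  2  3  2
3  0  3  0  3
2  2  0  2  0
step 9: 3  1  0  3  3
0  3  2  2  1
3  2  2  0  3
3  2  0  2  3
2  2  1  2  0
step 10: 3  1  0  3  3
0  3  2  2  1
3  3  2  0  3
3  2  0  2  3
2  2  1  2  0
step 11: 3  2  0  3  3
2  0  3  2  1
1  3  3  0  3
1  0  1  2  3
3  3  1  2  0
step 12: 3  2  1  3  3
2  2  0  3  1
2  1  1  1  3
1  1  2  2  3
3  3  1  2  0

46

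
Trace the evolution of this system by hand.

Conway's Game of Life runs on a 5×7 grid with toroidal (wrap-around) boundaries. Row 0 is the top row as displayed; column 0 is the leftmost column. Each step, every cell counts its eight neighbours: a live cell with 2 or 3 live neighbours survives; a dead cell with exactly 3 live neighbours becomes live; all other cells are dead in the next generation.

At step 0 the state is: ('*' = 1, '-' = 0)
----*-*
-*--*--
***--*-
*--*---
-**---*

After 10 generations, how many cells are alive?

6

[0] ----*-*
-*--*--
***--*-
*--*---
-**---*
[1] -***---
-****-*
*-***-*
---*---
-***-**
[2] ------*
------*
*-----*
-------
**-----
[3] ------*
-----**
*-----*
-*----*
*------
[4] *----**
-----*-
-------
-*----*
*-----*
[5] *----*-
-----*-
-------
------*
-*-----
[6] ------*
------*
-------
-------
*-----*
[7] -----**
-------
-------
-------
*-----*
[8] *----**
-------
-------
-------
*----**
[9] *----*-
------*
-------
------*
*----*-
[10] *----*-
------*
-------
------*
*----*-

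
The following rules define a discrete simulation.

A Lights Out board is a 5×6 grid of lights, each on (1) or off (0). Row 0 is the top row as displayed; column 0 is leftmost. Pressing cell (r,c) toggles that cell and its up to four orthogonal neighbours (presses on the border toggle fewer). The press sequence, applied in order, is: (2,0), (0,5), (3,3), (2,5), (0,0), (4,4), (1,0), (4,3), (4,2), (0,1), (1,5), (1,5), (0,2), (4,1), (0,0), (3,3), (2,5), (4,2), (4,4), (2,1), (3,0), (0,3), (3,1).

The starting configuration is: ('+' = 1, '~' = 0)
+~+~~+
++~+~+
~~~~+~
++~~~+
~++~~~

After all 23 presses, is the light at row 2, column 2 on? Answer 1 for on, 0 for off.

1

step 0: +~+~~+
++~+~+
~~~~+~
++~~~+
~++~~~
step 1: +~+~~+
~+~+~+
++~~+~
~+~~~+
~++~~~
step 2: +~+~+~
~+~+~~
++~~+~
~+~~~+
~++~~~
step 3: +~+~+~
~+~+~~
++~++~
~+++++
~+++~~
step 4: +~+~+~
~+~+~+
++~+~+
~++++~
~+++~~
step 5: ~++~+~
++~+~+
++~+~+
~++++~
~+++~~
step 6: ~++~+~
++~+~+
++~+~+
~+++~~
~++~++
step 7: +++~+~
~~~+~+
~+~+~+
~+++~~
~++~++
step 8: +++~+~
~~~+~+
~+~+~+
~++~~~
~+~+~+
step 9: +++~+~
~~~+~+
~+~+~+
~+~~~~
~~+~~+
step 10: ~~~~+~
~+~+~+
~+~+~+
~+~~~~
~~+~~+
step 11: ~~~~++
~+~++~
~+~+~~
~+~~~~
~~+~~+
step 12: ~~~~+~
~+~+~+
~+~+~+
~+~~~~
~~+~~+
step 13: ~++++~
~+++~+
~+~+~+
~+~~~~
~~+~~+
step 14: ~++++~
~+++~+
~+~+~+
~~~~~~
++~~~+
step 15: +~+++~
++++~+
~+~+~+
~~~~~~
++~~~+
step 16: +~+++~
++++~+
~+~~~+
~~+++~
++~+~+
step 17: +~+++~
++++~~
~+~~+~
~~++++
++~+~+
step 18: +~+++~
++++~~
~+~~+~
~~~+++
+~+~~+
step 19: +~+++~
++++~~
~+~~+~
~~~+~+
+~+++~
step 20: +~+++~
+~++~~
+~+~+~
~+~+~+
+~+++~
step 21: +~+++~
+~++~~
~~+~+~
+~~+~+
~~+++~
step 22: +~~~~~
+~+~~~
~~+~+~
+~~+~+
~~+++~
step 23: +~~~~~
+~+~~~
~++~+~
~+++~+
~++++~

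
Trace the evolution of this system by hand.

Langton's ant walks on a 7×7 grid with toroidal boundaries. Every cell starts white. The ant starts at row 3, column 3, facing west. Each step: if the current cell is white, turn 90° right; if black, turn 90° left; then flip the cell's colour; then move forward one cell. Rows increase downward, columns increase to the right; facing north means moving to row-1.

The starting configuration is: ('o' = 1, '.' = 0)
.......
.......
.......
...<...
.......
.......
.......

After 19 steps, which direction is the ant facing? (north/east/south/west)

gen 0: .......
.......
.......
...<...
.......
.......
.......
gen 1: .......
.......
...^...
...o...
.......
.......
.......
gen 2: .......
.......
...o>..
...o...
.......
.......
.......
gen 3: .......
.......
...oo..
...ov..
.......
.......
.......
gen 4: .......
.......
...oo..
...<o..
.......
.......
.......
gen 5: .......
.......
...oo..
....o..
...v...
.......
.......
gen 6: .......
.......
...oo..
....o..
..<o...
.......
.......
gen 7: .......
.......
...oo..
..^.o..
..oo...
.......
.......
gen 8: .......
.......
...oo..
..o>o..
..oo...
.......
.......
gen 9: .......
.......
...oo..
..ooo..
..ov...
.......
.......
gen 10: .......
.......
...oo..
..ooo..
..o.>..
.......
.......
gen 11: .......
.......
...oo..
..ooo..
..o.o..
....v..
.......
gen 12: .......
.......
...oo..
..ooo..
..o.o..
...<o..
.......
gen 13: .......
.......
...oo..
..ooo..
..o^o..
...oo..
.......
gen 14: .......
.......
...oo..
..ooo..
..oo>..
...oo..
.......
gen 15: .......
.......
...oo..
..oo^..
..oo...
...oo..
.......
gen 16: .......
.......
...oo..
..o<...
..oo...
...oo..
.......
gen 17: .......
.......
...oo..
..o....
..ov...
...oo..
.......
gen 18: .......
.......
...oo..
..o....
..o.>..
...oo..
.......
gen 19: .......
.......
...oo..
..o....
..o.o..
...ov..
.......

south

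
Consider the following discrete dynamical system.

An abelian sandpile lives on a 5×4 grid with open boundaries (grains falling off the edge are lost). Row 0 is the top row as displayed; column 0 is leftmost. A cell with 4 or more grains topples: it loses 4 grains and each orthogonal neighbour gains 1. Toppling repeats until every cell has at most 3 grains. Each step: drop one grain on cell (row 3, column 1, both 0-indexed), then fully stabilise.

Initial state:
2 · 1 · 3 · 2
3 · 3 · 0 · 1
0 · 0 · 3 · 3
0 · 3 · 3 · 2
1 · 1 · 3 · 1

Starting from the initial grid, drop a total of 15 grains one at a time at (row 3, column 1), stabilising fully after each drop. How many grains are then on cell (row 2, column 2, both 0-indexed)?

3

step 0: 2 · 1 · 3 · 2
3 · 3 · 0 · 1
0 · 0 · 3 · 3
0 · 3 · 3 · 2
1 · 1 · 3 · 1
step 1: 2 · 1 · 3 · 2
3 · 3 · 1 · 2
0 · 2 · 1 · 1
1 · 1 · 3 · 0
1 · 3 · 0 · 3
step 2: 2 · 1 · 3 · 2
3 · 3 · 1 · 2
0 · 2 · 1 · 1
1 · 2 · 3 · 0
1 · 3 · 0 · 3
step 3: 2 · 1 · 3 · 2
3 · 3 · 1 · 2
0 · 2 · 1 · 1
1 · 3 · 3 · 0
1 · 3 · 0 · 3
step 4: 2 · 1 · 3 · 2
3 · 3 · 1 · 2
0 · 3 · 2 · 1
2 · 2 · 0 · 1
2 · 0 · 2 · 3
step 5: 2 · 1 · 3 · 2
3 · 3 · 1 · 2
0 · 3 · 2 · 1
2 · 3 · 0 · 1
2 · 0 · 2 · 3
step 6: 3 · 2 · 3 · 2
0 · 1 · 2 · 2
2 · 1 · 3 · 1
3 · 1 · 1 · 1
2 · 1 · 2 · 3
step 7: 3 · 2 · 3 · 2
0 · 1 · 2 · 2
2 · 1 · 3 · 1
3 · 2 · 1 · 1
2 · 1 · 2 · 3
step 8: 3 · 2 · 3 · 2
0 · 1 · 2 · 2
2 · 1 · 3 · 1
3 · 3 · 1 · 1
2 · 1 · 2 · 3
step 9: 3 · 2 · 3 · 2
0 · 1 · 2 · 2
3 · 2 · 3 · 1
0 · 1 · 2 · 1
3 · 2 · 2 · 3
step 10: 3 · 2 · 3 · 2
0 · 1 · 2 · 2
3 · 2 · 3 · 1
0 · 2 · 2 · 1
3 · 2 · 2 · 3
step 11: 3 · 2 · 3 · 2
0 · 1 · 2 · 2
3 · 2 · 3 · 1
0 · 3 · 2 · 1
3 · 2 · 2 · 3
step 12: 3 · 2 · 3 · 2
0 · 1 · 2 · 2
3 · 3 · 3 · 1
1 · 0 · 3 · 1
3 · 3 · 2 · 3
step 13: 3 · 2 · 3 · 2
0 · 1 · 2 · 2
3 · 3 · 3 · 1
1 · 1 · 3 · 1
3 · 3 · 2 · 3
step 14: 3 · 2 · 3 · 2
0 · 1 · 2 · 2
3 · 3 · 3 · 1
1 · 2 · 3 · 1
3 · 3 · 2 · 3
step 15: 3 · 2 · 3 · 2
0 · 1 · 2 · 2
3 · 3 · 3 · 1
1 · 3 · 3 · 1
3 · 3 · 2 · 3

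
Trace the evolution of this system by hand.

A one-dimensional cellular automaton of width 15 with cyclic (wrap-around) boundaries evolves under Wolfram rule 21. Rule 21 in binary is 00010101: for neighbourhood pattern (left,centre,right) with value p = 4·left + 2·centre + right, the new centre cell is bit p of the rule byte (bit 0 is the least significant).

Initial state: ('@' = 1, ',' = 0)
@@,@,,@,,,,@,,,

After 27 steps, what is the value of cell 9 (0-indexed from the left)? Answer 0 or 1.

1

step 0: @@,@,,@,,,,@,,,
step 1: ,,,@@,@@@@,@@@,
step 2: @@,,,,,,,,,,,,@
step 3: ,,@@@@@@@@@@@,,
step 4: @,,,,,,,,,,,,@@
step 5: ,@@@@@@@@@@@,,,
step 6: ,,,,,,,,,,,,@@@
step 7: @@@@@@@@@@@,,,,
step 8: ,,,,,,,,,,,@@@,
step 9: @@@@@@@@@@,,,,@
step 10: ,,,,,,,,,,@@@,,
step 11: @@@@@@@@@,,,,@@
step 12: ,,,,,,,,,@@@,,,
step 13: @@@@@@@@,,,,@@@
step 14: ,,,,,,,,@@@,,,,
step 15: @@@@@@@,,,,@@@@
step 16: ,,,,,,,@@@,,,,,
step 17: @@@@@@,,,,@@@@@
step 18: ,,,,,,@@@,,,,,,
step 19: @@@@@,,,,@@@@@@
step 20: ,,,,,@@@,,,,,,,
step 21: @@@@,,,,@@@@@@@
step 22: ,,,,@@@,,,,,,,,
step 23: @@@,,,,@@@@@@@@
step 24: ,,,@@@,,,,,,,,,
step 25: @@,,,,@@@@@@@@@
step 26: ,,@@@,,,,,,,,,,
step 27: @,,,,@@@@@@@@@@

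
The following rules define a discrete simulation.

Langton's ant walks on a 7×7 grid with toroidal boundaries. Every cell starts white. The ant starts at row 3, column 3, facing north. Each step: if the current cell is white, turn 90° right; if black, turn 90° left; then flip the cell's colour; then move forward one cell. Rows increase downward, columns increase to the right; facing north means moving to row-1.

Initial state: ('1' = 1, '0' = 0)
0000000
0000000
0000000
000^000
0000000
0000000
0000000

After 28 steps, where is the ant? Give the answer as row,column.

5,1

t=0: 0000000
0000000
0000000
000^000
0000000
0000000
0000000
t=1: 0000000
0000000
0000000
0001>00
0000000
0000000
0000000
t=2: 0000000
0000000
0000000
0001100
0000v00
0000000
0000000
t=3: 0000000
0000000
0000000
0001100
000<100
0000000
0000000
t=4: 0000000
0000000
0000000
000^100
0001100
0000000
0000000
t=5: 0000000
0000000
0000000
00<0100
0001100
0000000
0000000
t=6: 0000000
0000000
00^0000
0010100
0001100
0000000
0000000
t=7: 0000000
0000000
001>000
0010100
0001100
0000000
0000000
t=8: 0000000
0000000
0011000
001v100
0001100
0000000
0000000
t=9: 0000000
0000000
0011000
00<1100
0001100
0000000
0000000
t=10: 0000000
0000000
0011000
0001100
00v1100
0000000
0000000
t=11: 0000000
0000000
0011000
0001100
0<11100
0000000
0000000
t=12: 0000000
0000000
0011000
0^01100
0111100
0000000
0000000
t=13: 0000000
0000000
0011000
01>1100
0111100
0000000
0000000
t=14: 0000000
0000000
0011000
0111100
01v1100
0000000
0000000
t=15: 0000000
0000000
0011000
0111100
010>100
0000000
0000000
t=16: 0000000
0000000
0011000
011^100
0100100
0000000
0000000
t=17: 0000000
0000000
0011000
01<0100
0100100
0000000
0000000
t=18: 0000000
0000000
0011000
0100100
01v0100
0000000
0000000
t=19: 0000000
0000000
0011000
0100100
0<10100
0000000
0000000
t=20: 0000000
0000000
0011000
0100100
0010100
0v00000
0000000
t=21: 0000000
0000000
0011000
0100100
0010100
<100000
0000000
t=22: 0000000
0000000
0011000
0100100
^010100
1100000
0000000
t=23: 0000000
0000000
0011000
0100100
1>10100
1100000
0000000
t=24: 0000000
0000000
0011000
0100100
1110100
1v00000
0000000
t=25: 0000000
0000000
0011000
0100100
1110100
10>0000
0000000
t=26: 0000000
0000000
0011000
0100100
1110100
1010000
00v0000
t=27: 0000000
0000000
0011000
0100100
1110100
1010000
0<10000
t=28: 0000000
0000000
0011000
0100100
1110100
1^10000
0110000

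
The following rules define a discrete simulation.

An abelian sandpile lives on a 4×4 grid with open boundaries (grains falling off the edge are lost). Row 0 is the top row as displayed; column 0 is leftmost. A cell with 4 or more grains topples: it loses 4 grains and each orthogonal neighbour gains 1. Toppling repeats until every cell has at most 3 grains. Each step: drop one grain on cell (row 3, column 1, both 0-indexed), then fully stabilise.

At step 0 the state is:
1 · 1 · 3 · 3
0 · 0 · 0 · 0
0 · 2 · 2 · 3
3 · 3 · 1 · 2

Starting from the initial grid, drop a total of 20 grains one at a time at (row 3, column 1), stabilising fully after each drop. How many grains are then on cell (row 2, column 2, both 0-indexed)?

gen 0: 1 · 1 · 3 · 3
0 · 0 · 0 · 0
0 · 2 · 2 · 3
3 · 3 · 1 · 2
gen 1: 1 · 1 · 3 · 3
0 · 0 · 0 · 0
1 · 3 · 2 · 3
0 · 1 · 2 · 2
gen 2: 1 · 1 · 3 · 3
0 · 0 · 0 · 0
1 · 3 · 2 · 3
0 · 2 · 2 · 2
gen 3: 1 · 1 · 3 · 3
0 · 0 · 0 · 0
1 · 3 · 2 · 3
0 · 3 · 2 · 2
gen 4: 1 · 1 · 3 · 3
0 · 1 · 0 · 0
2 · 0 · 3 · 3
1 · 1 · 3 · 2
gen 5: 1 · 1 · 3 · 3
0 · 1 · 0 · 0
2 · 0 · 3 · 3
1 · 2 · 3 · 2
gen 6: 1 · 1 · 3 · 3
0 · 1 · 0 · 0
2 · 0 · 3 · 3
1 · 3 · 3 · 2
gen 7: 1 · 1 · 3 · 3
0 · 1 · 1 · 1
2 · 2 · 1 · 1
2 · 1 · 2 · 0
gen 8: 1 · 1 · 3 · 3
0 · 1 · 1 · 1
2 · 2 · 1 · 1
2 · 2 · 2 · 0
gen 9: 1 · 1 · 3 · 3
0 · 1 · 1 · 1
2 · 2 · 1 · 1
2 · 3 · 2 · 0
gen 10: 1 · 1 · 3 · 3
0 · 1 · 1 · 1
2 · 3 · 1 · 1
3 · 0 · 3 · 0
gen 11: 1 · 1 · 3 · 3
0 · 1 · 1 · 1
2 · 3 · 1 · 1
3 · 1 · 3 · 0
gen 12: 1 · 1 · 3 · 3
0 · 1 · 1 · 1
2 · 3 · 1 · 1
3 · 2 · 3 · 0
gen 13: 1 · 1 · 3 · 3
0 · 1 · 1 · 1
2 · 3 · 1 · 1
3 · 3 · 3 · 0
gen 14: 1 · 1 · 3 · 3
1 · 2 · 1 · 1
0 · 1 · 3 · 1
1 · 3 · 0 · 1
gen 15: 1 · 1 · 3 · 3
1 · 2 · 1 · 1
0 · 2 · 3 · 1
2 · 0 · 1 · 1
gen 16: 1 · 1 · 3 · 3
1 · 2 · 1 · 1
0 · 2 · 3 · 1
2 · 1 · 1 · 1
gen 17: 1 · 1 · 3 · 3
1 · 2 · 1 · 1
0 · 2 · 3 · 1
2 · 2 · 1 · 1
gen 18: 1 · 1 · 3 · 3
1 · 2 · 1 · 1
0 · 2 · 3 · 1
2 · 3 · 1 · 1
gen 19: 1 · 1 · 3 · 3
1 · 2 · 1 · 1
0 · 3 · 3 · 1
3 · 0 · 2 · 1
gen 20: 1 · 1 · 3 · 3
1 · 2 · 1 · 1
0 · 3 · 3 · 1
3 · 1 · 2 · 1

3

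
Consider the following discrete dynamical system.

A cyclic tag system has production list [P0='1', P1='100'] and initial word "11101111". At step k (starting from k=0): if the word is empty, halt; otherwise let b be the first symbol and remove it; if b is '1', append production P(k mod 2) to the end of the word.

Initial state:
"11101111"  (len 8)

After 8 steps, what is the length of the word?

13

gen 0: "11101111"  (len 8)
gen 1: "11011111"  (len 8)
gen 2: "1011111100"  (len 10)
gen 3: "0111111001"  (len 10)
gen 4: "111111001"  (len 9)
gen 5: "111110011"  (len 9)
gen 6: "11110011100"  (len 11)
gen 7: "11100111001"  (len 11)
gen 8: "1100111001100"  (len 13)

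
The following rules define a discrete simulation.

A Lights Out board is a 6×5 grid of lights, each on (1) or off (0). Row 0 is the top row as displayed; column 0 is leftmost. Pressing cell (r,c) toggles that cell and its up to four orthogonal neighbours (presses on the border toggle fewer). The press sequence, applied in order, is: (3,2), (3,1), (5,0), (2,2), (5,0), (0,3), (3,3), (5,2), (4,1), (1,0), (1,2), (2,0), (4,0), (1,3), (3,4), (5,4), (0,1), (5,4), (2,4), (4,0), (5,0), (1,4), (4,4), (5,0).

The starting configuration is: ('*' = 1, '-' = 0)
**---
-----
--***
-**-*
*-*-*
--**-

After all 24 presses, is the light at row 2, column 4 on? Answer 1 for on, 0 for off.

k=0  **---
-----
--***
-**-*
*-*-*
--**-
k=1  **---
-----
---**
---**
*---*
--**-
k=2  **---
-----
-*-**
*****
**--*
--**-
k=3  **---
-----
-*-**
*****
-*--*
****-
k=4  **---
--*--
--*-*
**-**
-*--*
****-
k=5  **---
--*--
--*-*
**-**
**--*
--**-
k=6  *****
--**-
--*-*
**-**
**--*
--**-
k=7  *****
--**-
--***
***--
**-**
--**-
k=8  *****
--**-
--***
***--
*****
-*---
k=9  *****
--**-
--***
*-*--
---**
-----
k=10  -****
****-
*-***
*-*--
---**
-----
k=11  -*-**
*----
*--**
*-*--
---**
-----
k=12  -*-**
-----
-*-**
--*--
---**
-----
k=13  -*-**
-----
-*-**
*-*--
**-**
*----
k=14  -*--*
--***
-*--*
*-*--
**-**
*----
k=15  -*--*
--***
-*---
*-***
**-*-
*----
k=16  -*--*
--***
-*---
*-***
**-**
*--**
k=17  *-*-*
-****
-*---
*-***
**-**
*--**
k=18  *-*-*
-****
-*---
*-***
**-*-
*----
k=19  *-*-*
-***-
-*-**
*-**-
**-*-
*----
k=20  *-*-*
-***-
-*-**
--**-
---*-
-----
k=21  *-*-*
-***-
-*-**
--**-
*--*-
**---
k=22  *-*--
-**-*
-*-*-
--**-
*--*-
**---
k=23  *-*--
-**-*
-*-*-
--***
*---*
**--*
k=24  *-*--
-**-*
-*-*-
--***
----*
----*

0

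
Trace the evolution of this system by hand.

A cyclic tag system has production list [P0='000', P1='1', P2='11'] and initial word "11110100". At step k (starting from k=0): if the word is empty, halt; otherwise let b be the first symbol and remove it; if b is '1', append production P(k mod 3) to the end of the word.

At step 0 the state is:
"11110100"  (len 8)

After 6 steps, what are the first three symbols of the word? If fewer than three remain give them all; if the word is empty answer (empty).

000

0) "11110100"  (len 8)
1) "1110100000"  (len 10)
2) "1101000001"  (len 10)
3) "10100000111"  (len 11)
4) "0100000111000"  (len 13)
5) "100000111000"  (len 12)
6) "0000011100011"  (len 13)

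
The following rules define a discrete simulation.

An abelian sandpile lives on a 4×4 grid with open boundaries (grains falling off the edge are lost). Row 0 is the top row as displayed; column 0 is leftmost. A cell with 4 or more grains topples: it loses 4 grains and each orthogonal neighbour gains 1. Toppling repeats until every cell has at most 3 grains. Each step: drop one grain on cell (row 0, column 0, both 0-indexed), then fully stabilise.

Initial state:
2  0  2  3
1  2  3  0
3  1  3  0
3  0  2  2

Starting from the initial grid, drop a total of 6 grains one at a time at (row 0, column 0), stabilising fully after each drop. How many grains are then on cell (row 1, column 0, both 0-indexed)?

[0] 2  0  2  3
1  2  3  0
3  1  3  0
3  0  2  2
[1] 3  0  2  3
1  2  3  0
3  1  3  0
3  0  2  2
[2] 0  1  2  3
2  2  3  0
3  1  3  0
3  0  2  2
[3] 1  1  2  3
2  2  3  0
3  1  3  0
3  0  2  2
[4] 2  1  2  3
2  2  3  0
3  1  3  0
3  0  2  2
[5] 3  1  2  3
2  2  3  0
3  1  3  0
3  0  2  2
[6] 0  2  2  3
3  2  3  0
3  1  3  0
3  0  2  2

3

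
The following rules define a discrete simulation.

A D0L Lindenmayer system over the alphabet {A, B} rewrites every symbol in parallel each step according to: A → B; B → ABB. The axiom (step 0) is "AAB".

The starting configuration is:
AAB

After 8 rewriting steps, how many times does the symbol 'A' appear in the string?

746

k=0  AAB
k=1  BBABB
k=2  ABBABBBABBABB
k=3  BABBABBBABBABBABBBABBABBBABBABB
k=4  ABBBABBABBBABBABBABBBABBABBBABBABBBABBABBABBBABBABBBABBABBABBBABBABBBABBABB
k=5  BABBABBABBBABBABBBABBABBABBBABBABBBABBABBBABBABBABBBABBABB…ABBBABBABBBABBABBBABBABBABBBABBABBBABBABBABBBABBABBBABBABB  (len 181)
k=6  ABBBABBABBBABBABBBABBABBABBBABBABBBABBABBABBBABBABBBABBABB…ABBBABBABBBABBABBBABBABBABBBABBABBBABBABBABBBABBABBBABBABB  (len 437)
k=7  BABBABBABBBABBABBBABBABBABBBABBABBBABBABBABBBABBABBBABBABB…ABBBABBABBBABBABBBABBABBABBBABBABBBABBABBABBBABBABBBABBABB  (len 1055)
k=8  ABBBABBABBBABBABBBABBABBABBBABBABBBABBABBABBBABBABBBABBABB…ABBBABBABBBABBABBBABBABBABBBABBABBBABBABBABBBABBABBBABBABB  (len 2547)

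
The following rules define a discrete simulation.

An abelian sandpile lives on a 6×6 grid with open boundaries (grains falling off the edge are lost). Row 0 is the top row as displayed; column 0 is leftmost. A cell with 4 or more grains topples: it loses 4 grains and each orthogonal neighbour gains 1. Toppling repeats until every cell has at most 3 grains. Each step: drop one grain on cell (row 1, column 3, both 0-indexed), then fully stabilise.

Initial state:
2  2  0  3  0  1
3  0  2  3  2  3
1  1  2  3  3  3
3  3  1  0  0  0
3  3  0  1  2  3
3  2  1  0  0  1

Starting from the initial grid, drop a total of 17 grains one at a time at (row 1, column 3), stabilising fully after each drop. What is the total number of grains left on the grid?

[0] 2  2  0  3  0  1
3  0  2  3  2  3
1  1  2  3  3  3
3  3  1  0  0  0
3  3  0  1  2  3
3  2  1  0  0  1
[1] 2  2  1  0  2  2
3  0  3  3  1  1
1  1  3  1  2  1
3  3  1  1  1  1
3  3  0  1  2  3
3  2  1  0  0  1
[2] 2  2  2  1  2  2
3  1  1  1  2  1
1  2  0  3  2  1
3  3  2  1  1  1
3  3  0  1  2  3
3  2  1  0  0  1
[3] 2  2  2  1  2  2
3  1  1  2  2  1
1  2  0  3  2  1
3  3  2  1  1  1
3  3  0  1  2  3
3  2  1  0  0  1
[4] 2  2  2  1  2  2
3  1  1  3  2  1
1  2  0  3  2  1
3  3  2  1  1  1
3  3  0  1  2  3
3  2  1  0  0  1
[5] 2  2  2  2  2  2
3  1  2  1  3  1
1  2  1  0  3  1
3  3  2  2  1  1
3  3  0  1  2  3
3  2  1  0  0  1
[6] 2  2  2  2  2  2
3  1  2  2  3  1
1  2  1  0  3  1
3  3  2  2  1  1
3  3  0  1  2  3
3  2  1  0  0  1
[7] 2  2  2  2  2  2
3  1  2  3  3  1
1  2  1  0  3  1
3  3  2  2  1  1
3  3  0  1  2  3
3  2  1  0  0  1
[8] 2  2  2  3  3  2
3  1  3  1  1  2
1  2  1  2  0  2
3  3  2  2  2  1
3  3  0  1  2  3
3  2  1  0  0  1
[9] 2  2  2  3  3  2
3  1  3  2  1  2
1  2  1  2  0  2
3  3  2  2  2  1
3  3  0  1  2  3
3  2  1  0  0  1
[10] 2  2  2  3  3  2
3  1  3  3  1  2
1  2  1  2  0  2
3  3  2  2  2  1
3  3  0  1  2  3
3  2  1  0  0  1
[11] 2  3  0  2  0  3
3  2  1  2  3  2
1  2  2  3  0  2
3  3  2  2  2  1
3  3  0  1  2  3
3  2  1  0  0  1
[12] 2  3  0  2  0  3
3  2  1  3  3  2
1  2  2  3  0  2
3  3  2  2  2  1
3  3  0  1  2  3
3  2  1  0  0  1
[13] 2  3  0  3  1  3
3  2  2  2  0  3
1  2  3  0  2  2
3  3  2  3  2  1
3  3  0  1  2  3
3  2  1  0  0  1
[14] 2  3  0  3  1  3
3  2  2  3  0  3
1  2  3  0  2  2
3  3  2  3  2  1
3  3  0  1  2  3
3  2  1  0  0  1
[15] 2  3  1  0  2  3
3  2  3  1  1  3
1  2  3  1  2  2
3  3  2  3  2  1
3  3  0  1  2  3
3  2  1  0  0  1
[16] 2  3  1  0  2  3
3  2  3  2  1  3
1  2  3  1  2  2
3  3  2  3  2  1
3  3  0  1  2  3
3  2  1  0  0  1
[17] 2  3  1  0  2  3
3  2  3  3  1  3
1  2  3  1  2  2
3  3  2  3  2  1
3  3  0  1  2  3
3  2  1  0  0  1

70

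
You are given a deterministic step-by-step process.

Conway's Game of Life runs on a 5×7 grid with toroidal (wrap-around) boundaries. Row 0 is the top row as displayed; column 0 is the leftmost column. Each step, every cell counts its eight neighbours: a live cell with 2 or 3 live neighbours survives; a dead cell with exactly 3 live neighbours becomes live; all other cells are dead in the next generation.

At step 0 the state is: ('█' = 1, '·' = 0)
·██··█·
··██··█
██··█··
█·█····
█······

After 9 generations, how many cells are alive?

1

t=0: ·██··█·
··██··█
██··█··
█·█····
█······
t=1: ████··█
···████
█·····█
█·····█
█·█···█
t=2: ·······
···██··
····█··
·····█·
··██·█·
t=3: ··█····
···██··
···███·
···█·█·
····█··
t=4: ····█··
··█··█·
··█··█·
···█·█·
···██··
t=5: ····██·
···███·
··██·██
··██·█·
···█·█·
t=6: ······█
··█····
······█
·····█·
··██·██
t=7: ··██·██
·······
·······
····██·
····███
t=8: ···█··█
·······
·······
····█·█
·······
t=9: ·······
·······
·······
·······
·····█·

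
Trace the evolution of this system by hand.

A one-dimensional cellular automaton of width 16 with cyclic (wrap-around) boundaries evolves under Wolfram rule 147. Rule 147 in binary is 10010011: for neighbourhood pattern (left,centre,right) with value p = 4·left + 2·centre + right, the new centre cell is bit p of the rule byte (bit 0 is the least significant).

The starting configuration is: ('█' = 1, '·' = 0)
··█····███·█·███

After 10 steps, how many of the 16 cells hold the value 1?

gen 0: ··█····███·█·███
gen 1: ██·████·█·····█·
gen 2: ····██···█████··
gen 3: ████··███·███·██
gen 4: ███·██·█···█···█
gen 5: ██······███·███·
gen 6: ··██████·█···█··
gen 7: ██·████···███·██
gen 8: █···██·███·█···█
gen 9: ·███····█···███·
gen 10: █·█·████·███·█·█

11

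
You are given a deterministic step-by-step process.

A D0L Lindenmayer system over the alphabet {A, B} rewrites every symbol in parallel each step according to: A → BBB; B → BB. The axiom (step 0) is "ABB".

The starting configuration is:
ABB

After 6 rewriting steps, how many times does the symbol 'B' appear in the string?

224

[0] ABB
[1] BBBBBBB
[2] BBBBBBBBBBBBBB
[3] BBBBBBBBBBBBBBBBBBBBBBBBBBBB
[4] BBBBBBBBBBBBBBBBBBBBBBBBBBBBBBBBBBBBBBBBBBBBBBBBBBBBBBBB
[5] BBBBBBBBBBBBBBBBBBBBBBBBBBBBBBBBBBBBBBBBBBBBBBBBBBBBBBBBBBBBBBBBBBBBBBBBBBBBBBBBBBBBBBBBBBBBBBBBBBBBBBBBBBBBBBBB
[6] BBBBBBBBBBBBBBBBBBBBBBBBBBBBBBBBBBBBBBBBBBBBBBBBBBBBBBBBBB…BBBBBBBBBBBBBBBBBBBBBBBBBBBBBBBBBBBBBBBBBBBBBBBBBBBBBBBBBB  (len 224)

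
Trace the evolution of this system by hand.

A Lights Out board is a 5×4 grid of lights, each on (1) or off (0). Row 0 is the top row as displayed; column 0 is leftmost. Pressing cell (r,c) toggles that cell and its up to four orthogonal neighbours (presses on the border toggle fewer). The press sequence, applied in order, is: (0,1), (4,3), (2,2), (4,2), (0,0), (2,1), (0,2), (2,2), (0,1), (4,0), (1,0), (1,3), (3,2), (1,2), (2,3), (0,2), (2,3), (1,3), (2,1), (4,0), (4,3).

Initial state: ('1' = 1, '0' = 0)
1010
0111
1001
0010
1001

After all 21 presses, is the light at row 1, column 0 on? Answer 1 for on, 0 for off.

k=0  1010
0111
1001
0010
1001
k=1  0100
0011
1001
0010
1001
k=2  0100
0011
1001
0011
1010
k=3  0100
0001
1110
0001
1010
k=4  0100
0001
1110
0011
1101
k=5  1000
1001
1110
0011
1101
k=6  1000
1101
0000
0111
1101
k=7  1111
1111
0000
0111
1101
k=8  1111
1101
0111
0101
1101
k=9  0001
1001
0111
0101
1101
k=10  0001
1001
0111
1101
0001
k=11  1001
0101
1111
1101
0001
k=12  1000
0110
1110
1101
0001
k=13  1000
0110
1100
1010
0011
k=14  1010
0001
1110
1010
0011
k=15  1010
0000
1101
1011
0011
k=16  1101
0010
1101
1011
0011
k=17  1101
0011
1110
1010
0011
k=18  1100
0000
1111
1010
0011
k=19  1100
0100
0001
1110
0011
k=20  1100
0100
0001
0110
1111
k=21  1100
0100
0001
0111
1100

0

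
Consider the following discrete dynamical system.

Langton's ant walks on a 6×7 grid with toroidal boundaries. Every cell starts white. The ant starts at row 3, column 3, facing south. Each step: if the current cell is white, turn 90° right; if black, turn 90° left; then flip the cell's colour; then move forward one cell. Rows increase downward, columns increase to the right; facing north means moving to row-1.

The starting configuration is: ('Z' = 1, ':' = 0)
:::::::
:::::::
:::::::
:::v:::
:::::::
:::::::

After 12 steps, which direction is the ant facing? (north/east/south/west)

south

k=0  :::::::
:::::::
:::::::
:::v:::
:::::::
:::::::
k=1  :::::::
:::::::
:::::::
::<Z:::
:::::::
:::::::
k=2  :::::::
:::::::
::^::::
::ZZ:::
:::::::
:::::::
k=3  :::::::
:::::::
::Z>:::
::ZZ:::
:::::::
:::::::
k=4  :::::::
:::::::
::ZZ:::
::Zv:::
:::::::
:::::::
k=5  :::::::
:::::::
::ZZ:::
::Z:>::
:::::::
:::::::
k=6  :::::::
:::::::
::ZZ:::
::Z:Z::
::::v::
:::::::
k=7  :::::::
:::::::
::ZZ:::
::Z:Z::
:::<Z::
:::::::
k=8  :::::::
:::::::
::ZZ:::
::Z^Z::
:::ZZ::
:::::::
k=9  :::::::
:::::::
::ZZ:::
::ZZ>::
:::ZZ::
:::::::
k=10  :::::::
:::::::
::ZZ^::
::ZZ:::
:::ZZ::
:::::::
k=11  :::::::
:::::::
::ZZZ>:
::ZZ:::
:::ZZ::
:::::::
k=12  :::::::
:::::::
::ZZZZ:
::ZZ:v:
:::ZZ::
:::::::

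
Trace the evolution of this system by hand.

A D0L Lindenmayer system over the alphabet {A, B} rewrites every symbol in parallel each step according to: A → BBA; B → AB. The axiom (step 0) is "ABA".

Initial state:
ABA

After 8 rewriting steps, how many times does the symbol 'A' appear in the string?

0) ABA
1) BBAABBBA
2) ABABBBABBAABABABBBA
3) BBAABBBAABABABBBAABABBBABBAABBBAABBBAABABABBBA
4) ABABBBABBAABABABBBABBAABBBAABBBAABABABBBABBAABBBAABABABBBAABABBBABBAABABABBBABBAABABABBBABBAABBBAABBBAABABABBBA
5) BBAABBBAABABABBBAABABBBABBAABBBAABBBAABABABBBAABABBBABBAAB…ABBBAABABBBABBAABABABBBABBAABABABBBABBAABBBAABBBAABABABBBA  (len 268)
6) ABABBBABBAABABABBBABBAABBBAABBBAABABABBBABBAABBBAABABABBBA…ABBBAABABBBABBAABABABBBABBAABABABBBABBAABBBAABBBAABABABBBA  (len 647)
7) BBAABBBAABABABBBAABABBBABBAABBBAABBBAABABABBBAABABBBABBAAB…ABBBAABABBBABBAABABABBBABBAABABABBBABBAABBBAABBBAABABABBBA  (len 1562)
8) ABABBBABBAABABABBBABBAABBBAABBBAABABABBBABBAABBBAABABABBBA…ABBBAABABBBABBAABABABBBABBAABABABBBABBAABBBAABBBAABABABBBA  (len 3771)

1562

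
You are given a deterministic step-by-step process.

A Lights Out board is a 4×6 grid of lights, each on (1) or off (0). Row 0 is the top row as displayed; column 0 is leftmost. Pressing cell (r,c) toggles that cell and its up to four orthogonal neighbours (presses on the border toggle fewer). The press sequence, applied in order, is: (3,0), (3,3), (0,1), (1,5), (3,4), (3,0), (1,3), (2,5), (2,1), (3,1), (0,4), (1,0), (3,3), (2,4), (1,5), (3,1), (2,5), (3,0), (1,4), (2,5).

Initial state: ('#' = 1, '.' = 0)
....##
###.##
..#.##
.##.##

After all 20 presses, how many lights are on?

15

t=0: ....##
###.##
..#.##
.##.##
t=1: ....##
###.##
#.#.##
#.#.##
t=2: ....##
###.##
#.####
#..#.#
t=3: ###.##
#.#.##
#.####
#..#.#
t=4: ###.#.
#.#...
#.###.
#..#.#
t=5: ###.#.
#.#...
#.##..
#...#.
t=6: ###.#.
#.#...
..##..
.#..#.
t=7: #####.
#..##.
..#...
.#..#.
t=8: #####.
#..###
..#.##
.#..##
t=9: #####.
##.###
##..##
....##
t=10: #####.
##.###
#...##
###.##
t=11: ###..#
##.#.#
#...##
###.##
t=12: .##..#
...#.#
....##
###.##
t=13: .##..#
...#.#
...###
##.#.#
t=14: .##..#
...###
......
##.###
t=15: .##...
...#..
.....#
##.###
t=16: .##...
...#..
.#...#
..####
t=17: .##...
...#.#
.#..#.
..###.
t=18: .##...
...#.#
##..#.
#####.
t=19: .##.#.
....#.
##....
#####.
t=20: .##.#.
....##
##..##
######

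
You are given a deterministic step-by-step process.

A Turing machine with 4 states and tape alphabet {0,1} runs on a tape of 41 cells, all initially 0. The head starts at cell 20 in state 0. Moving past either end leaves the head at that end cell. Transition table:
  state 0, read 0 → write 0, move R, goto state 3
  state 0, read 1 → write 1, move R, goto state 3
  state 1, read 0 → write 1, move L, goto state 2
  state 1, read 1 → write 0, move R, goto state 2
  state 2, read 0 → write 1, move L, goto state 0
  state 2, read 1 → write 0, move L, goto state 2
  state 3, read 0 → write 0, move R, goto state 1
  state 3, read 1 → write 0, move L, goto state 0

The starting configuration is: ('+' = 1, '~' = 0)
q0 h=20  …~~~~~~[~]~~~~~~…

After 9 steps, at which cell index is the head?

k=0  q0 h=20  …~~~~~~[~]~~~~~~…
k=1  q3 h=21  …~~~~~~[~]~~~~~~…
k=2  q1 h=22  …~~~~~~[~]~~~~~~…
k=3  q2 h=21  …~~~~~~[~]+~~~~~…
k=4  q0 h=20  …~~~~~~[~]++~~~~…
k=5  q3 h=21  …~~~~~~[+]+~~~~~…
k=6  q0 h=20  …~~~~~~[~]~+~~~~…
k=7  q3 h=21  …~~~~~~[~]+~~~~~…
k=8  q1 h=22  …~~~~~~[+]~~~~~~…
k=9  q2 h=23  …~~~~~~[~]~~~~~~…

23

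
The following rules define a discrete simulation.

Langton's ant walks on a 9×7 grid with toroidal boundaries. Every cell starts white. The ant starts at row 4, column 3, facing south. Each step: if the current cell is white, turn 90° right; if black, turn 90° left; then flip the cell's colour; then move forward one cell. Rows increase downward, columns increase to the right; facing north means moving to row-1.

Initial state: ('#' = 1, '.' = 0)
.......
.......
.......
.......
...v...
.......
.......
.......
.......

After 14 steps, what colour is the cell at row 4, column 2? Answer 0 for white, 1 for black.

1

k=0  .......
.......
.......
.......
...v...
.......
.......
.......
.......
k=1  .......
.......
.......
.......
..<#...
.......
.......
.......
.......
k=2  .......
.......
.......
..^....
..##...
.......
.......
.......
.......
k=3  .......
.......
.......
..#>...
..##...
.......
.......
.......
.......
k=4  .......
.......
.......
..##...
..#v...
.......
.......
.......
.......
k=5  .......
.......
.......
..##...
..#.>..
.......
.......
.......
.......
k=6  .......
.......
.......
..##...
..#.#..
....v..
.......
.......
.......
k=7  .......
.......
.......
..##...
..#.#..
...<#..
.......
.......
.......
k=8  .......
.......
.......
..##...
..#^#..
...##..
.......
.......
.......
k=9  .......
.......
.......
..##...
..##>..
...##..
.......
.......
.......
k=10  .......
.......
.......
..##^..
..##...
...##..
.......
.......
.......
k=11  .......
.......
.......
..###>.
..##...
...##..
.......
.......
.......
k=12  .......
.......
.......
..####.
..##.v.
...##..
.......
.......
.......
k=13  .......
.......
.......
..####.
..##<#.
...##..
.......
.......
.......
k=14  .......
.......
.......
..##^#.
..####.
...##..
.......
.......
.......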